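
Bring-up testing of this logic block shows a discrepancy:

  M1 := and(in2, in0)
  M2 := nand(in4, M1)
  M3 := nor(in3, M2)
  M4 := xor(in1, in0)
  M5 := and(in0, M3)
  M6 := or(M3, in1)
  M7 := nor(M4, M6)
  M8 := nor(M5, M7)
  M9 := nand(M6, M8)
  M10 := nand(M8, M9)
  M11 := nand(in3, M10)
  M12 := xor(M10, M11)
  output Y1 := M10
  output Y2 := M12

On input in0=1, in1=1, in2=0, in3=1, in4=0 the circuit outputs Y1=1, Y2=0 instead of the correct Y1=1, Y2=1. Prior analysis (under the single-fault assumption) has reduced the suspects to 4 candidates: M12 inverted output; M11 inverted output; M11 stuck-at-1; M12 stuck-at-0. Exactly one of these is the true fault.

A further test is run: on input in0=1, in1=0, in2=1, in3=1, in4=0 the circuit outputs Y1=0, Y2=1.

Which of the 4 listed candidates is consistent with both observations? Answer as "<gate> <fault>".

M11 stuck-at-1

Evaluate each candidate on input in0=1, in1=0, in2=1, in3=1, in4=0:
  M12 inverted output: M1=1, M2=1, M3=0, M4=1, M5=0, M6=0, M7=0, M8=1, M9=1, M10=0, M11=1, M12=0 [inverted output] → Y1=0, Y2=0 — eliminated
  M11 inverted output: M1=1, M2=1, M3=0, M4=1, M5=0, M6=0, M7=0, M8=1, M9=1, M10=0, M11=0 [inverted output], M12=0 → Y1=0, Y2=0 — eliminated
  M11 stuck-at-1: M1=1, M2=1, M3=0, M4=1, M5=0, M6=0, M7=0, M8=1, M9=1, M10=0, M11=1 [stuck-at-1], M12=1 → Y1=0, Y2=1 — matches
  M12 stuck-at-0: M1=1, M2=1, M3=0, M4=1, M5=0, M6=0, M7=0, M8=1, M9=1, M10=0, M11=1, M12=0 [stuck-at-0] → Y1=0, Y2=0 — eliminated
Only M11 stuck-at-1 reproduces the observed Y1=0, Y2=1.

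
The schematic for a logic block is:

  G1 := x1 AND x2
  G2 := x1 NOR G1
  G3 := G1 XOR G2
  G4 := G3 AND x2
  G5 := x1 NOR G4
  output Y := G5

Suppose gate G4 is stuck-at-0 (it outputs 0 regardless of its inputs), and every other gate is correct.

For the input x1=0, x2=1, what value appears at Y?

1

Propagate with G4 forced: G1=0, G2=1, G3=1, G4=0 [stuck-at-0], G5=1.
So Y = 1. (Without the fault it would be 0.)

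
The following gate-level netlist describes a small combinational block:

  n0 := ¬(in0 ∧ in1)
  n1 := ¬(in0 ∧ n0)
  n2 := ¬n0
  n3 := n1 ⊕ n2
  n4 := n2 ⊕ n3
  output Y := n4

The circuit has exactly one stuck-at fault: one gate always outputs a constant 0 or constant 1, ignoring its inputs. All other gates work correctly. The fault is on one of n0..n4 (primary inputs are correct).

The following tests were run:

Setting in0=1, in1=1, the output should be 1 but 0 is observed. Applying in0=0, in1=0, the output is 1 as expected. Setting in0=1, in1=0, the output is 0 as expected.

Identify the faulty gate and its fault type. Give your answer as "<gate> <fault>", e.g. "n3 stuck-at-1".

Fault-free values for test 1 (in0=1, in1=1): n0=0, n1=1, n2=1, n3=0, n4=1, giving Y=1. Observed 0.
Test 1: faults giving observed 0 are {n0 stuck-at-1, n1 stuck-at-0, n3 stuck-at-1, n4 stuck-at-0}.
Test 2 (in0=0, in1=0): fault-free n0=1, n1=1, n2=0, n3=1, n4=1 → 1; observed 1. Eliminates n1 stuck-at-0, n4 stuck-at-0.
Test 3 (in0=1, in1=0): fault-free n0=1, n1=0, n2=0, n3=0, n4=0 → 0; observed 0. Eliminates n3 stuck-at-1.
Only n0 stuck-at-1 is consistent with every test.

n0 stuck-at-1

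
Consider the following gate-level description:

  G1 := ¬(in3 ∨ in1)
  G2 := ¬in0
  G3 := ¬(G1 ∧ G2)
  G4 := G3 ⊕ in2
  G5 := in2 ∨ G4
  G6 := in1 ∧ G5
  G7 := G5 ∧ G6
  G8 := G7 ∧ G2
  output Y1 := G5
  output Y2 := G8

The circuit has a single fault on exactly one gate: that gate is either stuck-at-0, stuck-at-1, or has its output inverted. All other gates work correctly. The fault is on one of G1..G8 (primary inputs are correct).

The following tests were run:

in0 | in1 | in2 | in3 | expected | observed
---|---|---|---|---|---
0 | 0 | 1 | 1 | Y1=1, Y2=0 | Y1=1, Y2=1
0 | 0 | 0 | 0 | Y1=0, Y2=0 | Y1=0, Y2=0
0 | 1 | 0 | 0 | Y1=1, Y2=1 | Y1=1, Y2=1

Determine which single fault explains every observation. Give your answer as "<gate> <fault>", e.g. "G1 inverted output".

G6 stuck-at-1

Fault-free values for test 1 (in0=0, in1=0, in2=1, in3=1): G1=0, G2=1, G3=1, G4=0, G5=1, G6=0, G7=0, G8=0, giving Y1=1, Y2=0. Observed Y1=1, Y2=1.
Test 1: faults giving observed Y1=1, Y2=1 are {G6 stuck-at-1, G6 inverted output, G7 stuck-at-1, G7 inverted output, G8 stuck-at-1, G8 inverted output}.
Test 2 (in0=0, in1=0, in2=0, in3=0): fault-free G1=1, G2=1, G3=0, G4=0, G5=0, G6=0, G7=0, G8=0 → Y1=0, Y2=0; observed Y1=0, Y2=0. Eliminates G7 stuck-at-1, G7 inverted output, G8 stuck-at-1, G8 inverted output.
Test 3 (in0=0, in1=1, in2=0, in3=0): fault-free G1=0, G2=1, G3=1, G4=1, G5=1, G6=1, G7=1, G8=1 → Y1=1, Y2=1; observed Y1=1, Y2=1. Eliminates G6 inverted output.
Only G6 stuck-at-1 is consistent with every test.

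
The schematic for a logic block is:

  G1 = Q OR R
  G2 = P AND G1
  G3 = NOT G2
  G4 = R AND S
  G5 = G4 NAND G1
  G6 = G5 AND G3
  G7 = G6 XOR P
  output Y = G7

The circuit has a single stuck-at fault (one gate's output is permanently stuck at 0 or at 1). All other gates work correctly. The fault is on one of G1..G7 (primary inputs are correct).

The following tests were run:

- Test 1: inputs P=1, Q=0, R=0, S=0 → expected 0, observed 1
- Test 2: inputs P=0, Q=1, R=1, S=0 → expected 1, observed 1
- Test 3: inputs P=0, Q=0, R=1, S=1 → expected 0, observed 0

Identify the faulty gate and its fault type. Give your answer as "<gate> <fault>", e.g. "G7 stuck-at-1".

G1 stuck-at-1

Fault-free values for test 1 (P=1, Q=0, R=0, S=0): G1=0, G2=0, G3=1, G4=0, G5=1, G6=1, G7=0, giving Y=0. Observed 1.
Test 1: faults giving observed 1 are {G1 stuck-at-1, G2 stuck-at-1, G3 stuck-at-0, G5 stuck-at-0, G6 stuck-at-0, G7 stuck-at-1}.
Test 2 (P=0, Q=1, R=1, S=0): fault-free G1=1, G2=0, G3=1, G4=0, G5=1, G6=1, G7=1 → 1; observed 1. Eliminates G2 stuck-at-1, G3 stuck-at-0, G5 stuck-at-0, G6 stuck-at-0.
Test 3 (P=0, Q=0, R=1, S=1): fault-free G1=1, G2=0, G3=1, G4=1, G5=0, G6=0, G7=0 → 0; observed 0. Eliminates G7 stuck-at-1.
Only G1 stuck-at-1 is consistent with every test.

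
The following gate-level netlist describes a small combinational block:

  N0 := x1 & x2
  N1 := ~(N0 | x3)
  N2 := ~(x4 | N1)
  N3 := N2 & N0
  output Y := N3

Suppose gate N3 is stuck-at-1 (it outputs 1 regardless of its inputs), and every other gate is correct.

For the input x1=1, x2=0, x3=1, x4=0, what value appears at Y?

Propagate with N3 forced: N0=0, N1=0, N2=1, N3=1 [stuck-at-1].
So Y = 1. (Without the fault it would be 0.)

1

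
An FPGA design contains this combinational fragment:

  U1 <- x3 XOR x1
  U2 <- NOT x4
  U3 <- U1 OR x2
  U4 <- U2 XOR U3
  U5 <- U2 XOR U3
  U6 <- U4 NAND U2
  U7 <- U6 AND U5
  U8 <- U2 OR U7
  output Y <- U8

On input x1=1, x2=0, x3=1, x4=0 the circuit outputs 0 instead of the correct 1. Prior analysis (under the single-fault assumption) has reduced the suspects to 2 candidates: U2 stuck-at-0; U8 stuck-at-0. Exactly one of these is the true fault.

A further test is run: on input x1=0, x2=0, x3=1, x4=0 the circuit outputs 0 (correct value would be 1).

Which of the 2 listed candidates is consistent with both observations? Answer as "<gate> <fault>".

Evaluate each candidate on input x1=0, x2=0, x3=1, x4=0:
  U2 stuck-at-0: U1=1, U2=0 [stuck-at-0], U3=1, U4=1, U5=1, U6=1, U7=1, U8=1 → 1 — eliminated
  U8 stuck-at-0: U1=1, U2=1, U3=1, U4=0, U5=0, U6=1, U7=0, U8=0 [stuck-at-0] → 0 — matches
Only U8 stuck-at-0 reproduces the observed 0.

U8 stuck-at-0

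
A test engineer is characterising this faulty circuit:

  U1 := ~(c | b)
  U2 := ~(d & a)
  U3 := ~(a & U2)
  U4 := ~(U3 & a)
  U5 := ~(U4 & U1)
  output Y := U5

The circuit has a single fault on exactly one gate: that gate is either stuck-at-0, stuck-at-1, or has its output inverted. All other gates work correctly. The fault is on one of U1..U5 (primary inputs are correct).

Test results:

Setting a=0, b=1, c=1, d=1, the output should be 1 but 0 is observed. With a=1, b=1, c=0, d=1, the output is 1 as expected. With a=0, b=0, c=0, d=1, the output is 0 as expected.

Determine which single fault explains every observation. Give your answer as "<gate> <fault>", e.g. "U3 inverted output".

U1 stuck-at-1

Fault-free values for test 1 (a=0, b=1, c=1, d=1): U1=0, U2=1, U3=1, U4=1, U5=1, giving Y=1. Observed 0.
Test 1: faults giving observed 0 are {U1 stuck-at-1, U1 inverted output, U5 stuck-at-0, U5 inverted output}.
Test 2 (a=1, b=1, c=0, d=1): fault-free U1=0, U2=0, U3=1, U4=0, U5=1 → 1; observed 1. Eliminates U5 stuck-at-0, U5 inverted output.
Test 3 (a=0, b=0, c=0, d=1): fault-free U1=1, U2=1, U3=1, U4=1, U5=0 → 0; observed 0. Eliminates U1 inverted output.
Only U1 stuck-at-1 is consistent with every test.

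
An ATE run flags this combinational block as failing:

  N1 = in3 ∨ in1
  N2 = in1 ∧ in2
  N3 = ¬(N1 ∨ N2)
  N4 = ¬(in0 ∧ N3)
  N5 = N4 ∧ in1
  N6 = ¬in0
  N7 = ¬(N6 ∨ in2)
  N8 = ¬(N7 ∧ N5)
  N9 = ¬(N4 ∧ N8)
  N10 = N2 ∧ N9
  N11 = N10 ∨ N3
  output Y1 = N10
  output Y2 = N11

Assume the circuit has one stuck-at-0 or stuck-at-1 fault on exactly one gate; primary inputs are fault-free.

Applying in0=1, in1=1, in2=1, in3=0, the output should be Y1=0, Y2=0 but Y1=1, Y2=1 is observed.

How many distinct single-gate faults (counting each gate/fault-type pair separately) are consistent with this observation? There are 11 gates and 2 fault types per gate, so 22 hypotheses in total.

6

Fault-free: N1=1, N2=1, N3=0, N4=1, N5=1, N6=0, N7=0, N8=1, N9=0, N10=0, N11=0 → Y1=0, Y2=0. Observed Y1=1, Y2=1.
  N1: none of the 2 fault types match ✗
  N2: none of the 2 fault types match ✗
  N3: stuck-at-1 ✓; others ✗
  N4: stuck-at-0 ✓; others ✗
  N5: none of the 2 fault types match ✗
  N6: none of the 2 fault types match ✗
  N7: stuck-at-1 ✓; others ✗
  N8: stuck-at-0 ✓; others ✗
  N9: stuck-at-1 ✓; others ✗
  N10: stuck-at-1 ✓; others ✗
  N11: none of the 2 fault types match ✗
Consistent faults: {N3 stuck-at-1, N4 stuck-at-0, N7 stuck-at-1, N8 stuck-at-0, N9 stuck-at-1, N10 stuck-at-1} — 6 in all.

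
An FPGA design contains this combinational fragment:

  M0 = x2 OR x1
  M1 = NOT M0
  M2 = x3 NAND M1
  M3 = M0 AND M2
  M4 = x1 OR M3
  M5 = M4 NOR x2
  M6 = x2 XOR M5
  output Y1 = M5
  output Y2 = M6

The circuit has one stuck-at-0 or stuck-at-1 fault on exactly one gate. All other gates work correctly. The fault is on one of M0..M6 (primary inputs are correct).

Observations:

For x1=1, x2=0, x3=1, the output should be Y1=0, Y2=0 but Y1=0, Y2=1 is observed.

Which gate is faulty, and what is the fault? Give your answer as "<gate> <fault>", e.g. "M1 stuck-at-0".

M6 stuck-at-1

Fault-free values for test 1 (x1=1, x2=0, x3=1): M0=1, M1=0, M2=1, M3=1, M4=1, M5=0, M6=0, giving Y1=0, Y2=0. Observed Y1=0, Y2=1.
Test 1: faults giving observed Y1=0, Y2=1 are {M6 stuck-at-1}.
Only M6 stuck-at-1 is consistent with every test.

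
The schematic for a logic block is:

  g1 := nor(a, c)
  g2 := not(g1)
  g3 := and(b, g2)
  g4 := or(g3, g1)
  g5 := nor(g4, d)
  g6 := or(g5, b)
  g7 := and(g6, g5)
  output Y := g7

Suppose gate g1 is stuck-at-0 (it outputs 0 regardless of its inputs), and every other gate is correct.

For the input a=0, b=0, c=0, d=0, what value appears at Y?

1

Propagate with g1 forced: g1=0 [stuck-at-0], g2=1, g3=0, g4=0, g5=1, g6=1, g7=1.
So Y = 1. (Without the fault it would be 0.)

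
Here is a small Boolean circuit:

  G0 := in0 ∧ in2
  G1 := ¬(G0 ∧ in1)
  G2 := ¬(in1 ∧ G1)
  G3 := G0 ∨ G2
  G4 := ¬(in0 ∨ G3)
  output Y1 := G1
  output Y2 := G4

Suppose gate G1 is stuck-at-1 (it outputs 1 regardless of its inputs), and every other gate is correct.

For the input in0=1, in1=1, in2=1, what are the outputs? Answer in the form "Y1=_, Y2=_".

Y1=1, Y2=0

Propagate with G1 forced: G0=1, G1=1 [stuck-at-1], G2=0, G3=1, G4=0.
So the outputs are Y1=1, Y2=0. (Without the fault they would be Y1=0, Y2=0.)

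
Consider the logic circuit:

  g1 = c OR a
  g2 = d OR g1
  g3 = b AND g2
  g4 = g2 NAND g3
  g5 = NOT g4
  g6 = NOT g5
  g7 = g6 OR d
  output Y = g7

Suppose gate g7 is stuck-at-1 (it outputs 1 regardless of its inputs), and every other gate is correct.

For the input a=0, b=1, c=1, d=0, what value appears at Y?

Propagate with g7 forced: g1=1, g2=1, g3=1, g4=0, g5=1, g6=0, g7=1 [stuck-at-1].
So Y = 1. (Without the fault it would be 0.)

1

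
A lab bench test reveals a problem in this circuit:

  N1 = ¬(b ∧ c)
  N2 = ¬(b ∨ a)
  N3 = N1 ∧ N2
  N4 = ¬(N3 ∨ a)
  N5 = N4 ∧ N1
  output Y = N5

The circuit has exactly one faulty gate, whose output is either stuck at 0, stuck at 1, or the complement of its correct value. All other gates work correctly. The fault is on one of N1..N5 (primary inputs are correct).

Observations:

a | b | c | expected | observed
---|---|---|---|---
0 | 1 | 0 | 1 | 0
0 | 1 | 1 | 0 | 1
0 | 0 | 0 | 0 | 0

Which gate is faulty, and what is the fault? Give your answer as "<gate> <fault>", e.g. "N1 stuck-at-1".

Fault-free values for test 1 (a=0, b=1, c=0): N1=1, N2=0, N3=0, N4=1, N5=1, giving Y=1. Observed 0.
Test 1: faults giving observed 0 are {N1 stuck-at-0, N1 inverted output, N2 stuck-at-1, N2 inverted output, N3 stuck-at-1, N3 inverted output, N4 stuck-at-0, N4 inverted output, N5 stuck-at-0, N5 inverted output}.
Test 2 (a=0, b=1, c=1): fault-free N1=0, N2=0, N3=0, N4=1, N5=0 → 0; observed 1. Eliminates N1 stuck-at-0, N2 stuck-at-1, N2 inverted output, N3 stuck-at-1, N3 inverted output, N4 stuck-at-0, N4 inverted output, N5 stuck-at-0.
Test 3 (a=0, b=0, c=0): fault-free N1=1, N2=1, N3=1, N4=0, N5=0 → 0; observed 0. Eliminates N5 inverted output.
Only N1 inverted output is consistent with every test.

N1 inverted output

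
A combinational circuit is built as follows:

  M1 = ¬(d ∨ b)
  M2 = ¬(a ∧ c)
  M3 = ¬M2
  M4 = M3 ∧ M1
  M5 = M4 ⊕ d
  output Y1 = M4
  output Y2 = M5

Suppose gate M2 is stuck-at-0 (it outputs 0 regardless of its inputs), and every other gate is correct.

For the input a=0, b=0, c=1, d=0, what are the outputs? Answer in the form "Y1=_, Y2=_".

Y1=1, Y2=1

Propagate with M2 forced: M1=1, M2=0 [stuck-at-0], M3=1, M4=1, M5=1.
So the outputs are Y1=1, Y2=1. (Without the fault they would be Y1=0, Y2=0.)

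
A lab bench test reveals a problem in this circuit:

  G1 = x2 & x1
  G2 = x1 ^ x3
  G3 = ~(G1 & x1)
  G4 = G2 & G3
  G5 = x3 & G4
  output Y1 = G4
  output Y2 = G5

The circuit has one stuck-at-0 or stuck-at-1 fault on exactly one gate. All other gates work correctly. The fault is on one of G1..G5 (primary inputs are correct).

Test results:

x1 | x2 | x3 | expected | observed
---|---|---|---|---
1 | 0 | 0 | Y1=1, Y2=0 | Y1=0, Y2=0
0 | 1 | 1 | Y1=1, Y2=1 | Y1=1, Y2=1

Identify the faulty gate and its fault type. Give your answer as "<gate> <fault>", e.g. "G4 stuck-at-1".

G1 stuck-at-1

Fault-free values for test 1 (x1=1, x2=0, x3=0): G1=0, G2=1, G3=1, G4=1, G5=0, giving Y1=1, Y2=0. Observed Y1=0, Y2=0.
Test 1: faults giving observed Y1=0, Y2=0 are {G1 stuck-at-1, G2 stuck-at-0, G3 stuck-at-0, G4 stuck-at-0}.
Test 2 (x1=0, x2=1, x3=1): fault-free G1=0, G2=1, G3=1, G4=1, G5=1 → Y1=1, Y2=1; observed Y1=1, Y2=1. Eliminates G2 stuck-at-0, G3 stuck-at-0, G4 stuck-at-0.
Only G1 stuck-at-1 is consistent with every test.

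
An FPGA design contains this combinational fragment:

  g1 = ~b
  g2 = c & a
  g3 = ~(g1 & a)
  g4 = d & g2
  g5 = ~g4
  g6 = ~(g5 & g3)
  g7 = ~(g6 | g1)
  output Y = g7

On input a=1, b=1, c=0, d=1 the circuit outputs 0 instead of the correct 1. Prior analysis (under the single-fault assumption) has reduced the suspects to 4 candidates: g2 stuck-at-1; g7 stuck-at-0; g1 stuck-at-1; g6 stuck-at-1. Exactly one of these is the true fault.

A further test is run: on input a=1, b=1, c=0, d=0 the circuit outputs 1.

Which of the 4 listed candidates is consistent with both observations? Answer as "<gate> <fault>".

Evaluate each candidate on input a=1, b=1, c=0, d=0:
  g2 stuck-at-1: g1=0, g2=1 [stuck-at-1], g3=1, g4=0, g5=1, g6=0, g7=1 → 1 — matches
  g7 stuck-at-0: g1=0, g2=0, g3=1, g4=0, g5=1, g6=0, g7=0 [stuck-at-0] → 0 — eliminated
  g1 stuck-at-1: g1=1 [stuck-at-1], g2=0, g3=0, g4=0, g5=1, g6=1, g7=0 → 0 — eliminated
  g6 stuck-at-1: g1=0, g2=0, g3=1, g4=0, g5=1, g6=1 [stuck-at-1], g7=0 → 0 — eliminated
Only g2 stuck-at-1 reproduces the observed 1.

g2 stuck-at-1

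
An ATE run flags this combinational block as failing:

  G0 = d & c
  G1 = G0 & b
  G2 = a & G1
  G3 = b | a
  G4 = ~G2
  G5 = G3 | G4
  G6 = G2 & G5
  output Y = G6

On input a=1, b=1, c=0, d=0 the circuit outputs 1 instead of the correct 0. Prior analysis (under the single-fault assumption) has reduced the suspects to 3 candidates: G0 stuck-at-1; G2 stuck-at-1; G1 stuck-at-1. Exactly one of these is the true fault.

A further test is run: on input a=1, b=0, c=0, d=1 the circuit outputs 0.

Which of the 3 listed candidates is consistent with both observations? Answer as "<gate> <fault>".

Evaluate each candidate on input a=1, b=0, c=0, d=1:
  G0 stuck-at-1: G0=1 [stuck-at-1], G1=0, G2=0, G3=1, G4=1, G5=1, G6=0 → 0 — matches
  G2 stuck-at-1: G0=0, G1=0, G2=1 [stuck-at-1], G3=1, G4=0, G5=1, G6=1 → 1 — eliminated
  G1 stuck-at-1: G0=0, G1=1 [stuck-at-1], G2=1, G3=1, G4=0, G5=1, G6=1 → 1 — eliminated
Only G0 stuck-at-1 reproduces the observed 0.

G0 stuck-at-1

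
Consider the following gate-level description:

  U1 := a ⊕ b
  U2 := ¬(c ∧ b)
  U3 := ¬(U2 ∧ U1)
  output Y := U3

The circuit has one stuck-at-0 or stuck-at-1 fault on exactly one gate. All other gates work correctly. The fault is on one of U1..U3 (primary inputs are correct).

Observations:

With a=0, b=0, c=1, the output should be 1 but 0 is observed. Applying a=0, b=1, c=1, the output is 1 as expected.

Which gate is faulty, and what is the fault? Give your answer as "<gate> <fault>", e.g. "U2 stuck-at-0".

U1 stuck-at-1

Fault-free values for test 1 (a=0, b=0, c=1): U1=0, U2=1, U3=1, giving Y=1. Observed 0.
Test 1: faults giving observed 0 are {U1 stuck-at-1, U3 stuck-at-0}.
Test 2 (a=0, b=1, c=1): fault-free U1=1, U2=0, U3=1 → 1; observed 1. Eliminates U3 stuck-at-0.
Only U1 stuck-at-1 is consistent with every test.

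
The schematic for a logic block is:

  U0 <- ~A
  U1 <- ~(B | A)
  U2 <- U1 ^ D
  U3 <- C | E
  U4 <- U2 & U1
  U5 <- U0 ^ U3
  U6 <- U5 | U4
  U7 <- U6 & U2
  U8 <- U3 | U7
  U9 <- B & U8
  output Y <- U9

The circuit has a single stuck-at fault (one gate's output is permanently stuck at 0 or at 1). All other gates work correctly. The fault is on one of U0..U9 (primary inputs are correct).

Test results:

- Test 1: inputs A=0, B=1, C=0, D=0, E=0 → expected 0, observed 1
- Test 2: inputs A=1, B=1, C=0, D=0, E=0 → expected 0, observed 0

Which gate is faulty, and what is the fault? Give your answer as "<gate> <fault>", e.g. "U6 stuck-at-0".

Fault-free values for test 1 (A=0, B=1, C=0, D=0, E=0): U0=1, U1=0, U2=0, U3=0, U4=0, U5=1, U6=1, U7=0, U8=0, U9=0, giving Y=0. Observed 1.
Test 1: faults giving observed 1 are {U1 stuck-at-1, U2 stuck-at-1, U3 stuck-at-1, U7 stuck-at-1, U8 stuck-at-1, U9 stuck-at-1}.
Test 2 (A=1, B=1, C=0, D=0, E=0): fault-free U0=0, U1=0, U2=0, U3=0, U4=0, U5=0, U6=0, U7=0, U8=0, U9=0 → 0; observed 0. Eliminates U1 stuck-at-1, U3 stuck-at-1, U7 stuck-at-1, U8 stuck-at-1, U9 stuck-at-1.
Only U2 stuck-at-1 is consistent with every test.

U2 stuck-at-1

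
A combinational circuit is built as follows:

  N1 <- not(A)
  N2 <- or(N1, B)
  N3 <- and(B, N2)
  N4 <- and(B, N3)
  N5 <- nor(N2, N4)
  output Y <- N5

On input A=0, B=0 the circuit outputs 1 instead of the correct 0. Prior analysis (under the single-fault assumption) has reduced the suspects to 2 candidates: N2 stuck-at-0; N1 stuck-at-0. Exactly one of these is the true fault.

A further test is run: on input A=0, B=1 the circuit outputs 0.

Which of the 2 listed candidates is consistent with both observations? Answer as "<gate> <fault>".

Evaluate each candidate on input A=0, B=1:
  N2 stuck-at-0: N1=1, N2=0 [stuck-at-0], N3=0, N4=0, N5=1 → 1 — eliminated
  N1 stuck-at-0: N1=0 [stuck-at-0], N2=1, N3=1, N4=1, N5=0 → 0 — matches
Only N1 stuck-at-0 reproduces the observed 0.

N1 stuck-at-0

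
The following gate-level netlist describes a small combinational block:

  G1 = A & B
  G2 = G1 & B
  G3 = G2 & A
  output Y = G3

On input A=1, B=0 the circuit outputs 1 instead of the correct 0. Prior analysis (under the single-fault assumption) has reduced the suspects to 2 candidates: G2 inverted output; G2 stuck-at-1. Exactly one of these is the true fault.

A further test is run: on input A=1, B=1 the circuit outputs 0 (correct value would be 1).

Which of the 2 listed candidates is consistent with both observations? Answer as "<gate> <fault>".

Evaluate each candidate on input A=1, B=1:
  G2 inverted output: G1=1, G2=0 [inverted output], G3=0 → 0 — matches
  G2 stuck-at-1: G1=1, G2=1 [stuck-at-1], G3=1 → 1 — eliminated
Only G2 inverted output reproduces the observed 0.

G2 inverted output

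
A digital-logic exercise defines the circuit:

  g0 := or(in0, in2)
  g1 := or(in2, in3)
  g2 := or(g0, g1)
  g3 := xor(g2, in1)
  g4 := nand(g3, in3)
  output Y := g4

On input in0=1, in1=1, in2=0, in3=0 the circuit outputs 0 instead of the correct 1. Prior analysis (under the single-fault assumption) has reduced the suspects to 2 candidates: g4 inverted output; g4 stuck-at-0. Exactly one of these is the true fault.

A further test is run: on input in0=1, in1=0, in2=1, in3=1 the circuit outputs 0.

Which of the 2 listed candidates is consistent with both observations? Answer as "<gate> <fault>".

g4 stuck-at-0

Evaluate each candidate on input in0=1, in1=0, in2=1, in3=1:
  g4 inverted output: g0=1, g1=1, g2=1, g3=1, g4=1 [inverted output] → 1 — eliminated
  g4 stuck-at-0: g0=1, g1=1, g2=1, g3=1, g4=0 [stuck-at-0] → 0 — matches
Only g4 stuck-at-0 reproduces the observed 0.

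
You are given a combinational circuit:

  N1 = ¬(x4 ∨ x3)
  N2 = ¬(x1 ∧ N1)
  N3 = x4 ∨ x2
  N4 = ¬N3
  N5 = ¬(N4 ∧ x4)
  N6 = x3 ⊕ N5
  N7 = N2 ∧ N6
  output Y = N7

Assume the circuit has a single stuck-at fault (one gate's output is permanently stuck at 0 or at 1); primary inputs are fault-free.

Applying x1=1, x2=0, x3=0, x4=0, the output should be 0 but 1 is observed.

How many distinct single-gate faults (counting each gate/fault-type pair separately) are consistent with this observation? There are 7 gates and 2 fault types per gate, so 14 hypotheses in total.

Fault-free: N1=1, N2=0, N3=0, N4=1, N5=1, N6=1, N7=0 → 0. Observed 1.
  N1 stuck-at-0: output 1 ✓
  N1 stuck-at-1: output 0 ✗
  N2 stuck-at-0: output 0 ✗
  N2 stuck-at-1: output 1 ✓
  N3 stuck-at-0: output 0 ✗
  N3 stuck-at-1: output 0 ✗
  N4 stuck-at-0: output 0 ✗
  N4 stuck-at-1: output 0 ✗
  N5 stuck-at-0: output 0 ✗
  N5 stuck-at-1: output 0 ✗
  N6 stuck-at-0: output 0 ✗
  N6 stuck-at-1: output 0 ✗
  N7 stuck-at-0: output 0 ✗
  N7 stuck-at-1: output 1 ✓
Consistent faults: {N1 stuck-at-0, N2 stuck-at-1, N7 stuck-at-1} — 3 in all.

3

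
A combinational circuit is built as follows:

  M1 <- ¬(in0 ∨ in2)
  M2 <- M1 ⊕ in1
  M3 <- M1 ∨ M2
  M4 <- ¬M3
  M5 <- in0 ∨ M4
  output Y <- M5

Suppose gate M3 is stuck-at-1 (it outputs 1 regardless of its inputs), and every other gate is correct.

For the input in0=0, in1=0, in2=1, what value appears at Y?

0

Propagate with M3 forced: M1=0, M2=0, M3=1 [stuck-at-1], M4=0, M5=0.
So Y = 0. (Without the fault it would be 1.)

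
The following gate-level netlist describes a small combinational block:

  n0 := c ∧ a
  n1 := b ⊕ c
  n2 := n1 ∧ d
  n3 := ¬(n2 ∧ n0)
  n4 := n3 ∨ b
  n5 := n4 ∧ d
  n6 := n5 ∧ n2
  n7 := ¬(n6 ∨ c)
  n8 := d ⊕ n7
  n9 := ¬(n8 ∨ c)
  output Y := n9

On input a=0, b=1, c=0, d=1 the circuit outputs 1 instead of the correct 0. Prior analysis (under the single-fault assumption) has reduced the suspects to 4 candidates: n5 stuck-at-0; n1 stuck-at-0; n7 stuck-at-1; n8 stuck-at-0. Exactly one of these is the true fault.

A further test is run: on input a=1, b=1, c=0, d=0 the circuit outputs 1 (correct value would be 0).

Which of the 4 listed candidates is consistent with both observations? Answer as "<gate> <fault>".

Evaluate each candidate on input a=1, b=1, c=0, d=0:
  n5 stuck-at-0: n0=0, n1=1, n2=0, n3=1, n4=1, n5=0 [stuck-at-0], n6=0, n7=1, n8=1, n9=0 → 0 — eliminated
  n1 stuck-at-0: n0=0, n1=0 [stuck-at-0], n2=0, n3=1, n4=1, n5=0, n6=0, n7=1, n8=1, n9=0 → 0 — eliminated
  n7 stuck-at-1: n0=0, n1=1, n2=0, n3=1, n4=1, n5=0, n6=0, n7=1 [stuck-at-1], n8=1, n9=0 → 0 — eliminated
  n8 stuck-at-0: n0=0, n1=1, n2=0, n3=1, n4=1, n5=0, n6=0, n7=1, n8=0 [stuck-at-0], n9=1 → 1 — matches
Only n8 stuck-at-0 reproduces the observed 1.

n8 stuck-at-0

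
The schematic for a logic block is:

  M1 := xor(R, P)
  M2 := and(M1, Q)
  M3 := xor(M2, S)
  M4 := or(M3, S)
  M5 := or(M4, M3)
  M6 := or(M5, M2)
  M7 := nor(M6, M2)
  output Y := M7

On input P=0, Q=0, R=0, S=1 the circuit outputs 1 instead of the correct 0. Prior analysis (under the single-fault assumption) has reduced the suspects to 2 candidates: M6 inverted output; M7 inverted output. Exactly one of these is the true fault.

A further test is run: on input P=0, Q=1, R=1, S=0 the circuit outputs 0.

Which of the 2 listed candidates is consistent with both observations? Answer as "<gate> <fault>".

Evaluate each candidate on input P=0, Q=1, R=1, S=0:
  M6 inverted output: M1=1, M2=1, M3=1, M4=1, M5=1, M6=0 [inverted output], M7=0 → 0 — matches
  M7 inverted output: M1=1, M2=1, M3=1, M4=1, M5=1, M6=1, M7=1 [inverted output] → 1 — eliminated
Only M6 inverted output reproduces the observed 0.

M6 inverted output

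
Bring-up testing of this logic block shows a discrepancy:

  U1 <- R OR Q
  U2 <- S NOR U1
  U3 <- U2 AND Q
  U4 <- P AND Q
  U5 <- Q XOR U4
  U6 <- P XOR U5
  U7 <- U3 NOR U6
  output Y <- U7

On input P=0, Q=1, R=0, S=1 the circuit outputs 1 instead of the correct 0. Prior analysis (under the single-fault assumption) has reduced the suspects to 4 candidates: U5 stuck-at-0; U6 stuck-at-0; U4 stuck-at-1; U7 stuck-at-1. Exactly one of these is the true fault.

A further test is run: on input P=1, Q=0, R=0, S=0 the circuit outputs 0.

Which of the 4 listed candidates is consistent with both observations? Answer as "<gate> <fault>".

Evaluate each candidate on input P=1, Q=0, R=0, S=0:
  U5 stuck-at-0: U1=0, U2=1, U3=0, U4=0, U5=0 [stuck-at-0], U6=1, U7=0 → 0 — matches
  U6 stuck-at-0: U1=0, U2=1, U3=0, U4=0, U5=0, U6=0 [stuck-at-0], U7=1 → 1 — eliminated
  U4 stuck-at-1: U1=0, U2=1, U3=0, U4=1 [stuck-at-1], U5=1, U6=0, U7=1 → 1 — eliminated
  U7 stuck-at-1: U1=0, U2=1, U3=0, U4=0, U5=0, U6=1, U7=1 [stuck-at-1] → 1 — eliminated
Only U5 stuck-at-0 reproduces the observed 0.

U5 stuck-at-0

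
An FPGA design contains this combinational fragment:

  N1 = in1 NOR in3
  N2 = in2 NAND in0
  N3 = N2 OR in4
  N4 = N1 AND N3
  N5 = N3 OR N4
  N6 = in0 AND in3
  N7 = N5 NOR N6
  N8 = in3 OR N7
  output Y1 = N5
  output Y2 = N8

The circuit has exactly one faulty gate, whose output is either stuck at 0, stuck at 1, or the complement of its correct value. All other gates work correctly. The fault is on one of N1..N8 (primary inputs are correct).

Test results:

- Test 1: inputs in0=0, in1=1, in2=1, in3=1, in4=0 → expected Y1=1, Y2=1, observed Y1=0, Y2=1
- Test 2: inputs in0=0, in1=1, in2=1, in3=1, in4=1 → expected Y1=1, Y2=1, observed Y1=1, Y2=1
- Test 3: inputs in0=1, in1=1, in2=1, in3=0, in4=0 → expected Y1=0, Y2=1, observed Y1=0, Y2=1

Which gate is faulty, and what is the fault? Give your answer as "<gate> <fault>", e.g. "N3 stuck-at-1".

Fault-free values for test 1 (in0=0, in1=1, in2=1, in3=1, in4=0): N1=0, N2=1, N3=1, N4=0, N5=1, N6=0, N7=0, N8=1, giving Y1=1, Y2=1. Observed Y1=0, Y2=1.
Test 1: faults giving observed Y1=0, Y2=1 are {N2 stuck-at-0, N2 inverted output, N3 stuck-at-0, N3 inverted output, N5 stuck-at-0, N5 inverted output}.
Test 2 (in0=0, in1=1, in2=1, in3=1, in4=1): fault-free N1=0, N2=1, N3=1, N4=0, N5=1, N6=0, N7=0, N8=1 → Y1=1, Y2=1; observed Y1=1, Y2=1. Eliminates N3 stuck-at-0, N3 inverted output, N5 stuck-at-0, N5 inverted output.
Test 3 (in0=1, in1=1, in2=1, in3=0, in4=0): fault-free N1=0, N2=0, N3=0, N4=0, N5=0, N6=0, N7=1, N8=1 → Y1=0, Y2=1; observed Y1=0, Y2=1. Eliminates N2 inverted output.
Only N2 stuck-at-0 is consistent with every test.

N2 stuck-at-0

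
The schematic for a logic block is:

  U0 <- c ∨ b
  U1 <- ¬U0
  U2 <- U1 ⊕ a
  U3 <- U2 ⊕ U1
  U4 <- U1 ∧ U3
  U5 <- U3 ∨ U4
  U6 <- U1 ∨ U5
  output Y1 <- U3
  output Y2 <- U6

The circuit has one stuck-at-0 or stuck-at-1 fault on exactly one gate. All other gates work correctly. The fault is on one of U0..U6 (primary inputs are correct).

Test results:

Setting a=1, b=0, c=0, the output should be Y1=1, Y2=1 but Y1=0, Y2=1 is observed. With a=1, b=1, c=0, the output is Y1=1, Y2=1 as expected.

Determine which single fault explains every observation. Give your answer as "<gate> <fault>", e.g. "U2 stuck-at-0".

U2 stuck-at-1

Fault-free values for test 1 (a=1, b=0, c=0): U0=0, U1=1, U2=0, U3=1, U4=1, U5=1, U6=1, giving Y1=1, Y2=1. Observed Y1=0, Y2=1.
Test 1: faults giving observed Y1=0, Y2=1 are {U2 stuck-at-1, U3 stuck-at-0}.
Test 2 (a=1, b=1, c=0): fault-free U0=1, U1=0, U2=1, U3=1, U4=0, U5=1, U6=1 → Y1=1, Y2=1; observed Y1=1, Y2=1. Eliminates U3 stuck-at-0.
Only U2 stuck-at-1 is consistent with every test.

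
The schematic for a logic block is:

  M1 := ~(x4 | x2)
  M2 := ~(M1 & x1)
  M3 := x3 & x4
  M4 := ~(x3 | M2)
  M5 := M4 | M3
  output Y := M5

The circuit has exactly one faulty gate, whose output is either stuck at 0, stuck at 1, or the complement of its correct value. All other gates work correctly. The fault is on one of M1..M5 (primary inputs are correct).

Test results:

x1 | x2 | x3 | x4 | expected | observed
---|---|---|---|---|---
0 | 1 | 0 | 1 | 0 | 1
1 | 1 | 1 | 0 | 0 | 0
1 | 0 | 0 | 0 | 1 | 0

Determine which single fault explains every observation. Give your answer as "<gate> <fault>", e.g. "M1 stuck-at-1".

Fault-free values for test 1 (x1=0, x2=1, x3=0, x4=1): M1=0, M2=1, M3=0, M4=0, M5=0, giving Y=0. Observed 1.
Test 1: faults giving observed 1 are {M2 stuck-at-0, M2 inverted output, M3 stuck-at-1, M3 inverted output, M4 stuck-at-1, M4 inverted output, M5 stuck-at-1, M5 inverted output}.
Test 2 (x1=1, x2=1, x3=1, x4=0): fault-free M1=0, M2=1, M3=0, M4=0, M5=0 → 0; observed 0. Eliminates M3 stuck-at-1, M3 inverted output, M4 stuck-at-1, M4 inverted output, M5 stuck-at-1, M5 inverted output.
Test 3 (x1=1, x2=0, x3=0, x4=0): fault-free M1=1, M2=0, M3=0, M4=1, M5=1 → 1; observed 0. Eliminates M2 stuck-at-0.
Only M2 inverted output is consistent with every test.

M2 inverted output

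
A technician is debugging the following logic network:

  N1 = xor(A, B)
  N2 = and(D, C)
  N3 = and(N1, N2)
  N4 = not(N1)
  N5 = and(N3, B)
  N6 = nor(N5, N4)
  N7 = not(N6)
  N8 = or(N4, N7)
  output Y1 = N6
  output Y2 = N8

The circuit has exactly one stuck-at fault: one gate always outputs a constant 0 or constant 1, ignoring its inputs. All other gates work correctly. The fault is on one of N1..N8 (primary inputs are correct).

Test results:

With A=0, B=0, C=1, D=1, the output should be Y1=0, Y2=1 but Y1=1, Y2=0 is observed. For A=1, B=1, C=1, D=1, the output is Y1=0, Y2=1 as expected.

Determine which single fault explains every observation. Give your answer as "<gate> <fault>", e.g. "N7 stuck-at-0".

N1 stuck-at-1

Fault-free values for test 1 (A=0, B=0, C=1, D=1): N1=0, N2=1, N3=0, N4=1, N5=0, N6=0, N7=1, N8=1, giving Y1=0, Y2=1. Observed Y1=1, Y2=0.
Test 1: faults giving observed Y1=1, Y2=0 are {N1 stuck-at-1, N4 stuck-at-0}.
Test 2 (A=1, B=1, C=1, D=1): fault-free N1=0, N2=1, N3=0, N4=1, N5=0, N6=0, N7=1, N8=1 → Y1=0, Y2=1; observed Y1=0, Y2=1. Eliminates N4 stuck-at-0.
Only N1 stuck-at-1 is consistent with every test.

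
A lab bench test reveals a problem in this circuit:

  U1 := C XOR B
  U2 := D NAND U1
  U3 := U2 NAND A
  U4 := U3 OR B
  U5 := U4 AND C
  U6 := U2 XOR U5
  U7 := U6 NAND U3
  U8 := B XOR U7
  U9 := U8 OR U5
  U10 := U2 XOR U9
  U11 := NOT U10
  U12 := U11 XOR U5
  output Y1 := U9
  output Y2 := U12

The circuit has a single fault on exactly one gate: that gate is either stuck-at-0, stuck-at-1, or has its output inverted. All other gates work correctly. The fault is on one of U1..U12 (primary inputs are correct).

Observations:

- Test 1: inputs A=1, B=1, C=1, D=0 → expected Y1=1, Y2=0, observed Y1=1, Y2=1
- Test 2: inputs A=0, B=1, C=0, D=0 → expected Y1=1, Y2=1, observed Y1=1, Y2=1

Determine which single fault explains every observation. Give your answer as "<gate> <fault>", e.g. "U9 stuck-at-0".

Fault-free values for test 1 (A=1, B=1, C=1, D=0): U1=0, U2=1, U3=0, U4=1, U5=1, U6=0, U7=1, U8=0, U9=1, U10=0, U11=1, U12=0, giving Y1=1, Y2=0. Observed Y1=1, Y2=1.
Test 1: faults giving observed Y1=1, Y2=1 are {U2 stuck-at-0, U2 inverted output, U10 stuck-at-1, U10 inverted output, U11 stuck-at-0, U11 inverted output, U12 stuck-at-1, U12 inverted output}.
Test 2 (A=0, B=1, C=0, D=0): fault-free U1=1, U2=1, U3=1, U4=1, U5=0, U6=1, U7=0, U8=1, U9=1, U10=0, U11=1, U12=1 → Y1=1, Y2=1; observed Y1=1, Y2=1. Eliminates U2 stuck-at-0, U2 inverted output, U10 stuck-at-1, U10 inverted output, U11 stuck-at-0, U11 inverted output, U12 inverted output.
Only U12 stuck-at-1 is consistent with every test.

U12 stuck-at-1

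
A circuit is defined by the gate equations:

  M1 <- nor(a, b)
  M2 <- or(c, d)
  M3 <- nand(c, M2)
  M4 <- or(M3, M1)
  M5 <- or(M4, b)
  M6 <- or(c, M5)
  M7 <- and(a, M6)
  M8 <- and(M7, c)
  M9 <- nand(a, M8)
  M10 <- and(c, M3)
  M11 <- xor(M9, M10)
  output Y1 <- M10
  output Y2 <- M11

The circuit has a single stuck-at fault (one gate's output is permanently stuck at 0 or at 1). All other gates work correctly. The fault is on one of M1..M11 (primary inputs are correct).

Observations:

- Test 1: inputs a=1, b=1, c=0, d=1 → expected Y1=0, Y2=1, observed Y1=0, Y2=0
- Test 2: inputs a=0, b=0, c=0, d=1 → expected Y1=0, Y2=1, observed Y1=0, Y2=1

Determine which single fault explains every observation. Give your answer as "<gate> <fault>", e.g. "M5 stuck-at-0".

Fault-free values for test 1 (a=1, b=1, c=0, d=1): M1=0, M2=1, M3=1, M4=1, M5=1, M6=1, M7=1, M8=0, M9=1, M10=0, M11=1, giving Y1=0, Y2=1. Observed Y1=0, Y2=0.
Test 1: faults giving observed Y1=0, Y2=0 are {M8 stuck-at-1, M9 stuck-at-0, M11 stuck-at-0}.
Test 2 (a=0, b=0, c=0, d=1): fault-free M1=1, M2=1, M3=1, M4=1, M5=1, M6=1, M7=0, M8=0, M9=1, M10=0, M11=1 → Y1=0, Y2=1; observed Y1=0, Y2=1. Eliminates M9 stuck-at-0, M11 stuck-at-0.
Only M8 stuck-at-1 is consistent with every test.

M8 stuck-at-1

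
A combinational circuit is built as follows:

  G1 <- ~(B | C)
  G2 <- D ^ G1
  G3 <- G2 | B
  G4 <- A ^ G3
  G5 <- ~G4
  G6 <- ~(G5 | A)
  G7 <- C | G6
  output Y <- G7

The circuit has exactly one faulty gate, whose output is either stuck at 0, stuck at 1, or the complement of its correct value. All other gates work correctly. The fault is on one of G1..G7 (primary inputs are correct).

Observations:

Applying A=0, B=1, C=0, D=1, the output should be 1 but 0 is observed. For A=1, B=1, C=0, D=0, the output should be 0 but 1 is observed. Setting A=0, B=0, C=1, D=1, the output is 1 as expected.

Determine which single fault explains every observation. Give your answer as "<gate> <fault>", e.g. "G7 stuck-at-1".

Fault-free values for test 1 (A=0, B=1, C=0, D=1): G1=0, G2=1, G3=1, G4=1, G5=0, G6=1, G7=1, giving Y=1. Observed 0.
Test 1: faults giving observed 0 are {G3 stuck-at-0, G3 inverted output, G4 stuck-at-0, G4 inverted output, G5 stuck-at-1, G5 inverted output, G6 stuck-at-0, G6 inverted output, G7 stuck-at-0, G7 inverted output}.
Test 2 (A=1, B=1, C=0, D=0): fault-free G1=0, G2=0, G3=1, G4=0, G5=1, G6=0, G7=0 → 0; observed 1. Eliminates G3 stuck-at-0, G3 inverted output, G4 stuck-at-0, G4 inverted output, G5 stuck-at-1, G5 inverted output, G6 stuck-at-0, G7 stuck-at-0.
Test 3 (A=0, B=0, C=1, D=1): fault-free G1=0, G2=1, G3=1, G4=1, G5=0, G6=1, G7=1 → 1; observed 1. Eliminates G7 inverted output.
Only G6 inverted output is consistent with every test.

G6 inverted output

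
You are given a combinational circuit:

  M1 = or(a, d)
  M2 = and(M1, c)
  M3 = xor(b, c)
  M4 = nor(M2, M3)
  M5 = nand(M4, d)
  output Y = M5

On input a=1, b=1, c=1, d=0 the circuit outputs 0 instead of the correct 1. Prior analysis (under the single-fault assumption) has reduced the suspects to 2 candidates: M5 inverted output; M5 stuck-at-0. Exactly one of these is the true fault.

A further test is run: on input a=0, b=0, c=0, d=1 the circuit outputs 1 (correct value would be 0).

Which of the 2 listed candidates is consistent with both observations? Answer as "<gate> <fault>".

Evaluate each candidate on input a=0, b=0, c=0, d=1:
  M5 inverted output: M1=1, M2=0, M3=0, M4=1, M5=1 [inverted output] → 1 — matches
  M5 stuck-at-0: M1=1, M2=0, M3=0, M4=1, M5=0 [stuck-at-0] → 0 — eliminated
Only M5 inverted output reproduces the observed 1.

M5 inverted output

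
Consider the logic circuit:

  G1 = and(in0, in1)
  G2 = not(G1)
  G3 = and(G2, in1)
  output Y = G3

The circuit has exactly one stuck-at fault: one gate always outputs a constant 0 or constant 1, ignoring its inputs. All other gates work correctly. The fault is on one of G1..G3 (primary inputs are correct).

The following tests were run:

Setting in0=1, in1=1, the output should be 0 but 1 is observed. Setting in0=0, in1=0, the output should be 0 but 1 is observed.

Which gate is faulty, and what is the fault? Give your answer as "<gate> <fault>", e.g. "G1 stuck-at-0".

G3 stuck-at-1

Fault-free values for test 1 (in0=1, in1=1): G1=1, G2=0, G3=0, giving Y=0. Observed 1.
Test 1: faults giving observed 1 are {G1 stuck-at-0, G2 stuck-at-1, G3 stuck-at-1}.
Test 2 (in0=0, in1=0): fault-free G1=0, G2=1, G3=0 → 0; observed 1. Eliminates G1 stuck-at-0, G2 stuck-at-1.
Only G3 stuck-at-1 is consistent with every test.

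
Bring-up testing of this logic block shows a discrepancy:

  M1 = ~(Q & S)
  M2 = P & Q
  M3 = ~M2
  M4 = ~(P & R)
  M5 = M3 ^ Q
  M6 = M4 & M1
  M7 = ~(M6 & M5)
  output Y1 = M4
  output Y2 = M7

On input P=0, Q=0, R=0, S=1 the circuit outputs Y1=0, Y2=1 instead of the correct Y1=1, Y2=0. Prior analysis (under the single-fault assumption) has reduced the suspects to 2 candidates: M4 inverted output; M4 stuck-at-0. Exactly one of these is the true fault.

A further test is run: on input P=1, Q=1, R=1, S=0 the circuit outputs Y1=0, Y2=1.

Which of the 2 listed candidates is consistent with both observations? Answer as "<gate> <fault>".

M4 stuck-at-0

Evaluate each candidate on input P=1, Q=1, R=1, S=0:
  M4 inverted output: M1=1, M2=1, M3=0, M4=1 [inverted output], M5=1, M6=1, M7=0 → Y1=1, Y2=0 — eliminated
  M4 stuck-at-0: M1=1, M2=1, M3=0, M4=0 [stuck-at-0], M5=1, M6=0, M7=1 → Y1=0, Y2=1 — matches
Only M4 stuck-at-0 reproduces the observed Y1=0, Y2=1.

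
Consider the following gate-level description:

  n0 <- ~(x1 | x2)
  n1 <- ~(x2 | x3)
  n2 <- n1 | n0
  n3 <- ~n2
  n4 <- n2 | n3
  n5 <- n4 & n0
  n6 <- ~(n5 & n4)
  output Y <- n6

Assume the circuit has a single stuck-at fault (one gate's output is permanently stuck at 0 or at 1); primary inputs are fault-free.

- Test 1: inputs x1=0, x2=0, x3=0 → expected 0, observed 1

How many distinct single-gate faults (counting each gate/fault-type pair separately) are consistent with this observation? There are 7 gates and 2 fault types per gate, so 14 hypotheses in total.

Fault-free: n0=1, n1=1, n2=1, n3=0, n4=1, n5=1, n6=0 → 0. Observed 1.
  n0 stuck-at-0: output 1 ✓
  n0 stuck-at-1: output 0 ✗
  n1 stuck-at-0: output 0 ✗
  n1 stuck-at-1: output 0 ✗
  n2 stuck-at-0: output 0 ✗
  n2 stuck-at-1: output 0 ✗
  n3 stuck-at-0: output 0 ✗
  n3 stuck-at-1: output 0 ✗
  n4 stuck-at-0: output 1 ✓
  n4 stuck-at-1: output 0 ✗
  n5 stuck-at-0: output 1 ✓
  n5 stuck-at-1: output 0 ✗
  n6 stuck-at-0: output 0 ✗
  n6 stuck-at-1: output 1 ✓
Consistent faults: {n0 stuck-at-0, n4 stuck-at-0, n5 stuck-at-0, n6 stuck-at-1} — 4 in all.

4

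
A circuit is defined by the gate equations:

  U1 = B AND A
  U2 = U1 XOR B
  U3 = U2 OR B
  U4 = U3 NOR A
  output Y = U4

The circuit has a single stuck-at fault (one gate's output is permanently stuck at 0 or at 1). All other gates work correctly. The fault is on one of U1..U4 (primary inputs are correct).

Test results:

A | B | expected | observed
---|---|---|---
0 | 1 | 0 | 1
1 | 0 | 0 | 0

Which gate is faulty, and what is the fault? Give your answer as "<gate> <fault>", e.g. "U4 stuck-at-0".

U3 stuck-at-0

Fault-free values for test 1 (A=0, B=1): U1=0, U2=1, U3=1, U4=0, giving Y=0. Observed 1.
Test 1: faults giving observed 1 are {U3 stuck-at-0, U4 stuck-at-1}.
Test 2 (A=1, B=0): fault-free U1=0, U2=0, U3=0, U4=0 → 0; observed 0. Eliminates U4 stuck-at-1.
Only U3 stuck-at-0 is consistent with every test.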